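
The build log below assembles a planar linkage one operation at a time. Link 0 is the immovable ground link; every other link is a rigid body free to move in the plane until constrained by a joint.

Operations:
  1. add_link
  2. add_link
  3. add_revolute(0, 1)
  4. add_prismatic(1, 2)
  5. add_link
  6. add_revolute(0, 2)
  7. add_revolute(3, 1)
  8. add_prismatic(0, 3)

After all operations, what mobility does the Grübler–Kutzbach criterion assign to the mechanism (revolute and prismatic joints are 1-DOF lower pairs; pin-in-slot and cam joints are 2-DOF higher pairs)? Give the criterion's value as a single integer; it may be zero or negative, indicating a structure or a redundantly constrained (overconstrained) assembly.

M = -1

(L,J1,J2)=(1,0,0); link0 fixed
link1: (2,0,0)
link2: (3,0,0)
R 0-1 [J1]: (3,1,0)
P 1-2 [J1]: (3,2,0)
link3: (4,2,0)
R 0-2 [J1]: (4,3,0)
R 3-1 [J1]: (4,4,0)
P 0-3 [J1]: (4,5,0)
Grübler: 3·3 − 2·5 − 0 = -1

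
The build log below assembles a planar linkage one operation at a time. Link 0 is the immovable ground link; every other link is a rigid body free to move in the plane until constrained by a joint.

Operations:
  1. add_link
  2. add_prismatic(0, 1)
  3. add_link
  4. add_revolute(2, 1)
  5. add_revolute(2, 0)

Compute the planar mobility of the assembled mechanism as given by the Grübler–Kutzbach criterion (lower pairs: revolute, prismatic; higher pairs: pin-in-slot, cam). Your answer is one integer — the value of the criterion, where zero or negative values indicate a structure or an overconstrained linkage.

M = 0

(L,J1,J2)=(1,0,0); link0 fixed
link1: (2,0,0)
P 0-1 [J1]: (2,1,0)
link2: (3,1,0)
R 2-1 [J1]: (3,2,0)
R 2-0 [J1]: (3,3,0)
Grübler: 3·2 − 2·3 − 0 = 0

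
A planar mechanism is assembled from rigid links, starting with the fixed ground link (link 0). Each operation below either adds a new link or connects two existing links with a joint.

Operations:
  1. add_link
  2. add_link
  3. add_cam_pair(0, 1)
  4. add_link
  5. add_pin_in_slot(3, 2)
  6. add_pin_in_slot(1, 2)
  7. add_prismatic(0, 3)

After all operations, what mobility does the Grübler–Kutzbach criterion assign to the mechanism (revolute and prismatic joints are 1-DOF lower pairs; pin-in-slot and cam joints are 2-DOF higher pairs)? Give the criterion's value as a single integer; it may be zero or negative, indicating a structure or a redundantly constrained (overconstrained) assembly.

M = 4

[1;0;0] (link 0 is ground)
L+ [2;0;0]
L+ [3;0;0]
C(0,1)∈J2 [3;0;1]
L+ [4;0;1]
PS(3,2)∈J2 [4;0;2]
PS(1,2)∈J2 [4;0;3]
P(0,3)∈J1 [4;1;3]
mobility = 9 − 2 − 3 = 4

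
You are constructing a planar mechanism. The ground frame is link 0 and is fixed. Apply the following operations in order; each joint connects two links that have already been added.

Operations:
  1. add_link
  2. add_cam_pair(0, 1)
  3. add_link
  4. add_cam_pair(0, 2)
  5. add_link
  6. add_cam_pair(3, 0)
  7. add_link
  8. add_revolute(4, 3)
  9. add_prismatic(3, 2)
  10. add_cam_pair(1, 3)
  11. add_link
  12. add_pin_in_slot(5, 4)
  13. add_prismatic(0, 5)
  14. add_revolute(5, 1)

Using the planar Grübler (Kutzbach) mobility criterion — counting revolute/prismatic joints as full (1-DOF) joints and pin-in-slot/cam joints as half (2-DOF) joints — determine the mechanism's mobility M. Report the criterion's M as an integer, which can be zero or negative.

(L,J1,J2)=(1,0,0); link0 fixed
link1: (2,0,0)
C 0-1 [J2]: (2,0,1)
link2: (3,0,1)
C 0-2 [J2]: (3,0,2)
link3: (4,0,2)
C 3-0 [J2]: (4,0,3)
link4: (5,0,3)
R 4-3 [J1]: (5,1,3)
P 3-2 [J1]: (5,2,3)
C 1-3 [J2]: (5,2,4)
link5: (6,2,4)
PS 5-4 [J2]: (6,2,5)
P 0-5 [J1]: (6,3,5)
R 5-1 [J1]: (6,4,5)
Grübler: 3·5 − 2·4 − 5 = 2

M = 2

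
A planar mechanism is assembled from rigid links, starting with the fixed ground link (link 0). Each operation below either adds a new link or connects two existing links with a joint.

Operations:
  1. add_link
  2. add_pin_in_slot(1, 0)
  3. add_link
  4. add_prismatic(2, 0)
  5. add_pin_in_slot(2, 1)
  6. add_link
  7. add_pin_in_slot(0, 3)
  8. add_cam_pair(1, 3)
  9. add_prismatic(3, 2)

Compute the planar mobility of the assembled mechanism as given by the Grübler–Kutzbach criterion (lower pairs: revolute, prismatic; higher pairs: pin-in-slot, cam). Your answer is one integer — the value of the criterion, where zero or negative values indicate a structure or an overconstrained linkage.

M = 1

[1;0;0] (link 0 is ground)
L+ [2;0;0]
PS(1,0)∈J2 [2;0;1]
L+ [3;0;1]
P(2,0)∈J1 [3;1;1]
PS(2,1)∈J2 [3;1;2]
L+ [4;1;2]
PS(0,3)∈J2 [4;1;3]
C(1,3)∈J2 [4;1;4]
P(3,2)∈J1 [4;2;4]
mobility = 9 − 4 − 4 = 1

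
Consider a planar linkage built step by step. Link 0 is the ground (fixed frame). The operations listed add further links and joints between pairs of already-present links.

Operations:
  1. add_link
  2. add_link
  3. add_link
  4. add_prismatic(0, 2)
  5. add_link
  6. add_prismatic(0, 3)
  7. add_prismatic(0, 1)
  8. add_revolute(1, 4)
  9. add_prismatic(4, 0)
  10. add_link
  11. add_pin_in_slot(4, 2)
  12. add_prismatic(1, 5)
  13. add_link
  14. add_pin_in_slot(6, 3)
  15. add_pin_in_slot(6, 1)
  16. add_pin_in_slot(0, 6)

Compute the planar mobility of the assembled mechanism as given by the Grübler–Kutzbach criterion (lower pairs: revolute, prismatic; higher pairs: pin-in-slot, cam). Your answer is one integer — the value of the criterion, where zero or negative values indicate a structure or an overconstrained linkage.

M = 2

ground; <1,0,0>
#1 <2,0,0>
#2 <3,0,0>
#3 <4,0,0>
P:0↔2 J1 <4,1,0>
#4 <5,1,0>
P:0↔3 J1 <5,2,0>
P:0↔1 J1 <5,3,0>
R:1↔4 J1 <5,4,0>
P:4↔0 J1 <5,5,0>
#5 <6,5,0>
PS:4↔2 J2 <6,5,1>
P:1↔5 J1 <6,6,1>
#6 <7,6,1>
PS:6↔3 J2 <7,6,2>
PS:6↔1 J2 <7,6,3>
PS:0↔6 J2 <7,6,4>
3×6 − 2×6 − 1×4 = 2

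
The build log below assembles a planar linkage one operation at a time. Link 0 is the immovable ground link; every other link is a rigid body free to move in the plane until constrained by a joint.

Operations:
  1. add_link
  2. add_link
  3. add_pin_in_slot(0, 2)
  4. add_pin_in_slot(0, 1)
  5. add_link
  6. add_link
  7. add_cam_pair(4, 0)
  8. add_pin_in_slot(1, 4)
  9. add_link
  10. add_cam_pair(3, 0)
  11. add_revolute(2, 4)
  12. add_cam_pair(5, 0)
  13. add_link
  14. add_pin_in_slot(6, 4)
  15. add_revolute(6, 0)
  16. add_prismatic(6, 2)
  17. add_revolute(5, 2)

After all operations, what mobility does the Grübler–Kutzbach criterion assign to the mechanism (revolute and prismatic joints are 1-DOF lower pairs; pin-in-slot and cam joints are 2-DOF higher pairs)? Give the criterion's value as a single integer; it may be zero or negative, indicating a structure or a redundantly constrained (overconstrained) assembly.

M = 3

(L,J1,J2)=(1,0,0); link0 fixed
link1: (2,0,0)
link2: (3,0,0)
PS 0-2 [J2]: (3,0,1)
PS 0-1 [J2]: (3,0,2)
link3: (4,0,2)
link4: (5,0,2)
C 4-0 [J2]: (5,0,3)
PS 1-4 [J2]: (5,0,4)
link5: (6,0,4)
C 3-0 [J2]: (6,0,5)
R 2-4 [J1]: (6,1,5)
C 5-0 [J2]: (6,1,6)
link6: (7,1,6)
PS 6-4 [J2]: (7,1,7)
R 6-0 [J1]: (7,2,7)
P 6-2 [J1]: (7,3,7)
R 5-2 [J1]: (7,4,7)
Grübler: 3·6 − 2·4 − 7 = 3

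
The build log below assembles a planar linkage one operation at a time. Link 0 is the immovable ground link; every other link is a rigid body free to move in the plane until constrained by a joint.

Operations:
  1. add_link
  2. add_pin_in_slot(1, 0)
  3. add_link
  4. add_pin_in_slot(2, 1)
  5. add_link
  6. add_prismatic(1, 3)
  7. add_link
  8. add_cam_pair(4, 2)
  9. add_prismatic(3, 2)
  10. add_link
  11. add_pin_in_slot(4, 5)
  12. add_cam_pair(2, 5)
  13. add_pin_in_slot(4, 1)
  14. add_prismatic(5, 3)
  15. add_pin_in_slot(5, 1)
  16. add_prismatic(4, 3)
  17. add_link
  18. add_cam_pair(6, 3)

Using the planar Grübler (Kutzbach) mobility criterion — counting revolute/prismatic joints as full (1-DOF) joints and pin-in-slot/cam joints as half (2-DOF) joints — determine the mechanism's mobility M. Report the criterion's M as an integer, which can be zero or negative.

link 0 = ground. State L|J1|J2 = 1|0|0
+link1  2|0|0
PS(1,0) f=2→J2  2|0|1
+link2  3|0|1
PS(2,1) f=2→J2  3|0|2
+link3  4|0|2
P(1,3) f=1→J1  4|1|2
+link4  5|1|2
C(4,2) f=2→J2  5|1|3
P(3,2) f=1→J1  5|2|3
+link5  6|2|3
PS(4,5) f=2→J2  6|2|4
C(2,5) f=2→J2  6|2|5
PS(4,1) f=2→J2  6|2|6
P(5,3) f=1→J1  6|3|6
PS(5,1) f=2→J2  6|3|7
P(4,3) f=1→J1  6|4|7
+link6  7|4|7
C(6,3) f=2→J2  7|4|8
M = 3(7−1)−2·4−8 = 18−8−8 = 2

M = 2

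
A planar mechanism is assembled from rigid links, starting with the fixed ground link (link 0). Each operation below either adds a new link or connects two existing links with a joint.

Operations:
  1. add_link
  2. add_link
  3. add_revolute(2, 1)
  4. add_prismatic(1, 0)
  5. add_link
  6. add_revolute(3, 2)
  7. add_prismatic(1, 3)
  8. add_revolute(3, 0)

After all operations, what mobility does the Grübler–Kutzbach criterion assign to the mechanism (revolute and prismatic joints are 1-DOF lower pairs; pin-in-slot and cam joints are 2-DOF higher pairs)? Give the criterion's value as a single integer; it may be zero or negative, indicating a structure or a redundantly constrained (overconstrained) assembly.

[1;0;0] (link 0 is ground)
L+ [2;0;0]
L+ [3;0;0]
R(2,1)∈J1 [3;1;0]
P(1,0)∈J1 [3;2;0]
L+ [4;2;0]
R(3,2)∈J1 [4;3;0]
P(1,3)∈J1 [4;4;0]
R(3,0)∈J1 [4;5;0]
mobility = 9 − 10 − 0 = -1

M = -1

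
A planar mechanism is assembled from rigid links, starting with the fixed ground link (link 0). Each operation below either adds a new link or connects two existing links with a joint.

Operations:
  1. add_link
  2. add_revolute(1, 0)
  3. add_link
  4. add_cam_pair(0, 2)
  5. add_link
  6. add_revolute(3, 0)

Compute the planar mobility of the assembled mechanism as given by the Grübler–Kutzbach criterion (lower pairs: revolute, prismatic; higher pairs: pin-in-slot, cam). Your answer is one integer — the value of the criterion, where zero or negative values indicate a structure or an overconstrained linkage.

[1;0;0] (link 0 is ground)
L+ [2;0;0]
R(1,0)∈J1 [2;1;0]
L+ [3;1;0]
C(0,2)∈J2 [3;1;1]
L+ [4;1;1]
R(3,0)∈J1 [4;2;1]
mobility = 9 − 4 − 1 = 4

M = 4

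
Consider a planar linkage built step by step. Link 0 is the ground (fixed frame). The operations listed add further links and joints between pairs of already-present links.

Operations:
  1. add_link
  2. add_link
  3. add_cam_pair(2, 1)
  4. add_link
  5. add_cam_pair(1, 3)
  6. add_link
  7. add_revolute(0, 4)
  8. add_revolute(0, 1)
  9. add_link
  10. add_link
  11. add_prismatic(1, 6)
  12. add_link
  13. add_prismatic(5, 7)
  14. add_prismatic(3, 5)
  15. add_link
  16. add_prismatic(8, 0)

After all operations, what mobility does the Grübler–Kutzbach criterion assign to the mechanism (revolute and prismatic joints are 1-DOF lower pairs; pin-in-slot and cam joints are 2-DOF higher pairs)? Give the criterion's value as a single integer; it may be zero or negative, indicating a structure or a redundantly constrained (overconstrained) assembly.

L=1 J1=0 J2=0
add link → L=2 J1=0 J2=0
add link → L=3 J1=0 J2=0
C@2,1 dof=2 J2 → L=3 J1=0 J2=1
add link → L=4 J1=0 J2=1
C@1,3 dof=2 J2 → L=4 J1=0 J2=2
add link → L=5 J1=0 J2=2
R@0,4 dof=1 J1 → L=5 J1=1 J2=2
R@0,1 dof=1 J1 → L=5 J1=2 J2=2
add link → L=6 J1=2 J2=2
add link → L=7 J1=2 J2=2
P@1,6 dof=1 J1 → L=7 J1=3 J2=2
add link → L=8 J1=3 J2=2
P@5,7 dof=1 J1 → L=8 J1=4 J2=2
P@3,5 dof=1 J1 → L=8 J1=5 J2=2
add link → L=9 J1=5 J2=2
P@8,0 dof=1 J1 → L=9 J1=6 J2=2
M=3(L−1)−2J1−J2=3·8−2·6−2=10

M = 10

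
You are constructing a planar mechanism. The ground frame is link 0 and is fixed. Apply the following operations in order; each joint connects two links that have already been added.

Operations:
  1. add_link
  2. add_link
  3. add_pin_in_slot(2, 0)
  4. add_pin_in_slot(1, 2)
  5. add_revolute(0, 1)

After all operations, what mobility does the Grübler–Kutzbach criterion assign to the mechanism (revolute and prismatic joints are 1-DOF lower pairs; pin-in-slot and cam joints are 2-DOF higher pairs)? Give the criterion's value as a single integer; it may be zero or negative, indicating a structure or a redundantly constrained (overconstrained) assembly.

M = 2

L=1 J1=0 J2=0
add link → L=2 J1=0 J2=0
add link → L=3 J1=0 J2=0
PS@2,0 dof=2 J2 → L=3 J1=0 J2=1
PS@1,2 dof=2 J2 → L=3 J1=0 J2=2
R@0,1 dof=1 J1 → L=3 J1=1 J2=2
M=3(L−1)−2J1−J2=3·2−2·1−2=2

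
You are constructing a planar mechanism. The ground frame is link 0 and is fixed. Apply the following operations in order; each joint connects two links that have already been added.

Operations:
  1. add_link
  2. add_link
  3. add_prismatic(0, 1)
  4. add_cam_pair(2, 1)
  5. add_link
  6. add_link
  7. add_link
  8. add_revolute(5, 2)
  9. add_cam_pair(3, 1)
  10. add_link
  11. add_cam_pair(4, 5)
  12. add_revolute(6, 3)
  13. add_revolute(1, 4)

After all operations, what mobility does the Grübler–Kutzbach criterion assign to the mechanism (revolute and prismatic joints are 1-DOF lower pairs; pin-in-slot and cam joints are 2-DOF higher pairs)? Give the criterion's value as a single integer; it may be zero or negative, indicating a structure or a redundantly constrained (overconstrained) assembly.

M = 7

ground; <1,0,0>
#1 <2,0,0>
#2 <3,0,0>
P:0↔1 J1 <3,1,0>
C:2↔1 J2 <3,1,1>
#3 <4,1,1>
#4 <5,1,1>
#5 <6,1,1>
R:5↔2 J1 <6,2,1>
C:3↔1 J2 <6,2,2>
#6 <7,2,2>
C:4↔5 J2 <7,2,3>
R:6↔3 J1 <7,3,3>
R:1↔4 J1 <7,4,3>
3×6 − 2×4 − 1×3 = 7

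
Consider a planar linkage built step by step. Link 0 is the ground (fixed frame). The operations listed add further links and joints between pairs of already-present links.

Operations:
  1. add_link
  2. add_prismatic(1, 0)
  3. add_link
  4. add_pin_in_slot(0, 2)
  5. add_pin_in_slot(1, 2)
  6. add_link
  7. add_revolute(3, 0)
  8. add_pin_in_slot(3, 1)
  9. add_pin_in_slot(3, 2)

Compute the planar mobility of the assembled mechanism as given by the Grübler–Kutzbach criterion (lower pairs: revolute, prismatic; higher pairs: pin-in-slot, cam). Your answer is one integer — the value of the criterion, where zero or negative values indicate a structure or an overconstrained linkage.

ground; <1,0,0>
#1 <2,0,0>
P:1↔0 J1 <2,1,0>
#2 <3,1,0>
PS:0↔2 J2 <3,1,1>
PS:1↔2 J2 <3,1,2>
#3 <4,1,2>
R:3↔0 J1 <4,2,2>
PS:3↔1 J2 <4,2,3>
PS:3↔2 J2 <4,2,4>
3×3 − 2×2 − 1×4 = 1

M = 1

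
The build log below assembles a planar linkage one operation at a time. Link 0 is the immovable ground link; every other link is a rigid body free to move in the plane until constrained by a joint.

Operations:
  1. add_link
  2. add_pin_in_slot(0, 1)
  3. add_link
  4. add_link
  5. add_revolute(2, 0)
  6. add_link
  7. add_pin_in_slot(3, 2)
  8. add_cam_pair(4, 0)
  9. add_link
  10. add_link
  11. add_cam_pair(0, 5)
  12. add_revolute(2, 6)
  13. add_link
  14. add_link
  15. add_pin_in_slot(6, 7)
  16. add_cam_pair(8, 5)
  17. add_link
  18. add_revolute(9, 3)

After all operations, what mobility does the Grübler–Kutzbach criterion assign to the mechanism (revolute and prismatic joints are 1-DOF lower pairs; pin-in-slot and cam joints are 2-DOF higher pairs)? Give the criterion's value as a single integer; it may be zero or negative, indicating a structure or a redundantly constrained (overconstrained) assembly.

link 0 = ground. State L|J1|J2 = 1|0|0
+link1  2|0|0
PS(0,1) f=2→J2  2|0|1
+link2  3|0|1
+link3  4|0|1
R(2,0) f=1→J1  4|1|1
+link4  5|1|1
PS(3,2) f=2→J2  5|1|2
C(4,0) f=2→J2  5|1|3
+link5  6|1|3
+link6  7|1|3
C(0,5) f=2→J2  7|1|4
R(2,6) f=1→J1  7|2|4
+link7  8|2|4
+link8  9|2|4
PS(6,7) f=2→J2  9|2|5
C(8,5) f=2→J2  9|2|6
+link9  10|2|6
R(9,3) f=1→J1  10|3|6
M = 3(10−1)−2·3−6 = 27−6−6 = 15

M = 15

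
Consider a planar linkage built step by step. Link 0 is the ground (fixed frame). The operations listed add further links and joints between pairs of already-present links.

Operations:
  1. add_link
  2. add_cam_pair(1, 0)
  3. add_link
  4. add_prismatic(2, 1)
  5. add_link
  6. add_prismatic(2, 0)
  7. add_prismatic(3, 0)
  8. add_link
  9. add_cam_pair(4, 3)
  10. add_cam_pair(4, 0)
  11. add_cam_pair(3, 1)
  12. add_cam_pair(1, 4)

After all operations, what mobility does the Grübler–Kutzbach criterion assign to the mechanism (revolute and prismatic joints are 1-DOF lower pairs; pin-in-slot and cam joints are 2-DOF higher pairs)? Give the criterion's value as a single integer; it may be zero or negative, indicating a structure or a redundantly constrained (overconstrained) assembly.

link 0 = ground. State L|J1|J2 = 1|0|0
+link1  2|0|0
C(1,0) f=2→J2  2|0|1
+link2  3|0|1
P(2,1) f=1→J1  3|1|1
+link3  4|1|1
P(2,0) f=1→J1  4|2|1
P(3,0) f=1→J1  4|3|1
+link4  5|3|1
C(4,3) f=2→J2  5|3|2
C(4,0) f=2→J2  5|3|3
C(3,1) f=2→J2  5|3|4
C(1,4) f=2→J2  5|3|5
M = 3(5−1)−2·3−5 = 12−6−5 = 1

M = 1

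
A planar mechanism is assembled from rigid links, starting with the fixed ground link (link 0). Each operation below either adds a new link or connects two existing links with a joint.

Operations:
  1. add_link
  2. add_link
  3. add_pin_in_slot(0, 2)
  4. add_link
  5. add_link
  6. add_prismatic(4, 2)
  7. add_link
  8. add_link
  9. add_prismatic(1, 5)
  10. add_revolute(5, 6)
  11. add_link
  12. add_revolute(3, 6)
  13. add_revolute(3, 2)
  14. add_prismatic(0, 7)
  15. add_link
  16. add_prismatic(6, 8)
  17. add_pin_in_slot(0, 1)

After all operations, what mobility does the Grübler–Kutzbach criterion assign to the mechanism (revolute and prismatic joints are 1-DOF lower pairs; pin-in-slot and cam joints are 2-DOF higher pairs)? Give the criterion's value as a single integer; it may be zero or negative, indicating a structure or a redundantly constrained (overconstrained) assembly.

ground; <1,0,0>
#1 <2,0,0>
#2 <3,0,0>
PS:0↔2 J2 <3,0,1>
#3 <4,0,1>
#4 <5,0,1>
P:4↔2 J1 <5,1,1>
#5 <6,1,1>
#6 <7,1,1>
P:1↔5 J1 <7,2,1>
R:5↔6 J1 <7,3,1>
#7 <8,3,1>
R:3↔6 J1 <8,4,1>
R:3↔2 J1 <8,5,1>
P:0↔7 J1 <8,6,1>
#8 <9,6,1>
P:6↔8 J1 <9,7,1>
PS:0↔1 J2 <9,7,2>
3×8 − 2×7 − 1×2 = 8

M = 8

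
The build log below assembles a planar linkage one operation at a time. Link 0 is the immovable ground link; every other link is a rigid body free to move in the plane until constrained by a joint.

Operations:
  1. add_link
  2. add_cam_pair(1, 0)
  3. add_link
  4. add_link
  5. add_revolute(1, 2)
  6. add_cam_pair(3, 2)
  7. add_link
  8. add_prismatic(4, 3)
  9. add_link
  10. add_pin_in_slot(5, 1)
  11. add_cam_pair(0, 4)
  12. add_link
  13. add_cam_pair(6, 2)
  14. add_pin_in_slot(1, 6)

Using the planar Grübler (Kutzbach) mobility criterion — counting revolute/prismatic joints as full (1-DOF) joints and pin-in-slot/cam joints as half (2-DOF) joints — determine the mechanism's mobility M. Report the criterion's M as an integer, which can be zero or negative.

M = 8

L=1 J1=0 J2=0
add link → L=2 J1=0 J2=0
C@1,0 dof=2 J2 → L=2 J1=0 J2=1
add link → L=3 J1=0 J2=1
add link → L=4 J1=0 J2=1
R@1,2 dof=1 J1 → L=4 J1=1 J2=1
C@3,2 dof=2 J2 → L=4 J1=1 J2=2
add link → L=5 J1=1 J2=2
P@4,3 dof=1 J1 → L=5 J1=2 J2=2
add link → L=6 J1=2 J2=2
PS@5,1 dof=2 J2 → L=6 J1=2 J2=3
C@0,4 dof=2 J2 → L=6 J1=2 J2=4
add link → L=7 J1=2 J2=4
C@6,2 dof=2 J2 → L=7 J1=2 J2=5
PS@1,6 dof=2 J2 → L=7 J1=2 J2=6
M=3(L−1)−2J1−J2=3·6−2·2−6=8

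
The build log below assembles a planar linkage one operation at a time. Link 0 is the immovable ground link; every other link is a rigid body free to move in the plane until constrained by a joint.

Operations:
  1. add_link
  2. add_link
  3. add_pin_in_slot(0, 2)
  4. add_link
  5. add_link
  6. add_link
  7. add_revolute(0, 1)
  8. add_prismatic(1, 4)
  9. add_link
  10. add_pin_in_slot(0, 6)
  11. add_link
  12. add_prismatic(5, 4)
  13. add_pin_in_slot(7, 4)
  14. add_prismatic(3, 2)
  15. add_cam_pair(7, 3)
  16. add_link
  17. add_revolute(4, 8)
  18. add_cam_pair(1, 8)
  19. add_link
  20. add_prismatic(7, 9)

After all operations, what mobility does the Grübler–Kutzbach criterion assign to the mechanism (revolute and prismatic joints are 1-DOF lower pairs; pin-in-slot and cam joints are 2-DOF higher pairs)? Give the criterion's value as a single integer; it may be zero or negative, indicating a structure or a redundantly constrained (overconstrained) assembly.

ground; <1,0,0>
#1 <2,0,0>
#2 <3,0,0>
PS:0↔2 J2 <3,0,1>
#3 <4,0,1>
#4 <5,0,1>
#5 <6,0,1>
R:0↔1 J1 <6,1,1>
P:1↔4 J1 <6,2,1>
#6 <7,2,1>
PS:0↔6 J2 <7,2,2>
#7 <8,2,2>
P:5↔4 J1 <8,3,2>
PS:7↔4 J2 <8,3,3>
P:3↔2 J1 <8,4,3>
C:7↔3 J2 <8,4,4>
#8 <9,4,4>
R:4↔8 J1 <9,5,4>
C:1↔8 J2 <9,5,5>
#9 <10,5,5>
P:7↔9 J1 <10,6,5>
3×9 − 2×6 − 1×5 = 10

M = 10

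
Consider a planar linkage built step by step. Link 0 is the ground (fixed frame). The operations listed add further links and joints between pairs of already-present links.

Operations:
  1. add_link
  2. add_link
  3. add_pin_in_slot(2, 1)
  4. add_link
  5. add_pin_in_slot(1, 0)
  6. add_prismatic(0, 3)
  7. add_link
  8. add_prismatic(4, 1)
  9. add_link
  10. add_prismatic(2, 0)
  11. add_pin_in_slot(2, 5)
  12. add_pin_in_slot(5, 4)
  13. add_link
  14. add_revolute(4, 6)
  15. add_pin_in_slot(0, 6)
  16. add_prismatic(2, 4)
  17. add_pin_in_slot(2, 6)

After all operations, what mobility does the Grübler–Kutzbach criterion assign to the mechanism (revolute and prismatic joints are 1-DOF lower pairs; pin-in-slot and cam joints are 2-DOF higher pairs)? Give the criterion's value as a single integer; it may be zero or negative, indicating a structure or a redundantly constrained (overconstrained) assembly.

M = 2

ground; <1,0,0>
#1 <2,0,0>
#2 <3,0,0>
PS:2↔1 J2 <3,0,1>
#3 <4,0,1>
PS:1↔0 J2 <4,0,2>
P:0↔3 J1 <4,1,2>
#4 <5,1,2>
P:4↔1 J1 <5,2,2>
#5 <6,2,2>
P:2↔0 J1 <6,3,2>
PS:2↔5 J2 <6,3,3>
PS:5↔4 J2 <6,3,4>
#6 <7,3,4>
R:4↔6 J1 <7,4,4>
PS:0↔6 J2 <7,4,5>
P:2↔4 J1 <7,5,5>
PS:2↔6 J2 <7,5,6>
3×6 − 2×5 − 1×6 = 2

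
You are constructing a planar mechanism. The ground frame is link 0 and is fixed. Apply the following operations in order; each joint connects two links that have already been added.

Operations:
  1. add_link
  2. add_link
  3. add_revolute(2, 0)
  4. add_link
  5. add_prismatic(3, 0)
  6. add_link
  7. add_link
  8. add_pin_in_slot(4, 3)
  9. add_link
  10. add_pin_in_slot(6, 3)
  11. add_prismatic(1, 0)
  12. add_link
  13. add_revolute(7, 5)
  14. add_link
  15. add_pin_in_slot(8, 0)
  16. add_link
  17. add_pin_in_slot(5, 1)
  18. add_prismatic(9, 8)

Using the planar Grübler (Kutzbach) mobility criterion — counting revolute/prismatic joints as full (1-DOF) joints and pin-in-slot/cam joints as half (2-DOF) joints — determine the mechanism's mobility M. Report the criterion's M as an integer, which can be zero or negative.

M = 13

(L,J1,J2)=(1,0,0); link0 fixed
link1: (2,0,0)
link2: (3,0,0)
R 2-0 [J1]: (3,1,0)
link3: (4,1,0)
P 3-0 [J1]: (4,2,0)
link4: (5,2,0)
link5: (6,2,0)
PS 4-3 [J2]: (6,2,1)
link6: (7,2,1)
PS 6-3 [J2]: (7,2,2)
P 1-0 [J1]: (7,3,2)
link7: (8,3,2)
R 7-5 [J1]: (8,4,2)
link8: (9,4,2)
PS 8-0 [J2]: (9,4,3)
link9: (10,4,3)
PS 5-1 [J2]: (10,4,4)
P 9-8 [J1]: (10,5,4)
Grübler: 3·9 − 2·5 − 4 = 13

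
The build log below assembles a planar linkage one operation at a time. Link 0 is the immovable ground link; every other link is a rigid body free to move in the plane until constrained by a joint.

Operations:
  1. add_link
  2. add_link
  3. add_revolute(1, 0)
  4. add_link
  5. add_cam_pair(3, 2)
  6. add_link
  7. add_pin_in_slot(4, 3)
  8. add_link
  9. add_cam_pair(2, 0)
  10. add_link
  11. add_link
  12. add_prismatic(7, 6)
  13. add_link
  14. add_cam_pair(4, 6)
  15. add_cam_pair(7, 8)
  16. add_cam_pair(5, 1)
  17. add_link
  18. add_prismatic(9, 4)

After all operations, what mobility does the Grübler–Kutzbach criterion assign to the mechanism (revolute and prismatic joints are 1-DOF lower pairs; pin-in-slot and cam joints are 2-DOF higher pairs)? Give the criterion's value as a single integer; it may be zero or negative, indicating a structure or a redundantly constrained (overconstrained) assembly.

M = 15

L=1 J1=0 J2=0
add link → L=2 J1=0 J2=0
add link → L=3 J1=0 J2=0
R@1,0 dof=1 J1 → L=3 J1=1 J2=0
add link → L=4 J1=1 J2=0
C@3,2 dof=2 J2 → L=4 J1=1 J2=1
add link → L=5 J1=1 J2=1
PS@4,3 dof=2 J2 → L=5 J1=1 J2=2
add link → L=6 J1=1 J2=2
C@2,0 dof=2 J2 → L=6 J1=1 J2=3
add link → L=7 J1=1 J2=3
add link → L=8 J1=1 J2=3
P@7,6 dof=1 J1 → L=8 J1=2 J2=3
add link → L=9 J1=2 J2=3
C@4,6 dof=2 J2 → L=9 J1=2 J2=4
C@7,8 dof=2 J2 → L=9 J1=2 J2=5
C@5,1 dof=2 J2 → L=9 J1=2 J2=6
add link → L=10 J1=2 J2=6
P@9,4 dof=1 J1 → L=10 J1=3 J2=6
M=3(L−1)−2J1−J2=3·9−2·3−6=15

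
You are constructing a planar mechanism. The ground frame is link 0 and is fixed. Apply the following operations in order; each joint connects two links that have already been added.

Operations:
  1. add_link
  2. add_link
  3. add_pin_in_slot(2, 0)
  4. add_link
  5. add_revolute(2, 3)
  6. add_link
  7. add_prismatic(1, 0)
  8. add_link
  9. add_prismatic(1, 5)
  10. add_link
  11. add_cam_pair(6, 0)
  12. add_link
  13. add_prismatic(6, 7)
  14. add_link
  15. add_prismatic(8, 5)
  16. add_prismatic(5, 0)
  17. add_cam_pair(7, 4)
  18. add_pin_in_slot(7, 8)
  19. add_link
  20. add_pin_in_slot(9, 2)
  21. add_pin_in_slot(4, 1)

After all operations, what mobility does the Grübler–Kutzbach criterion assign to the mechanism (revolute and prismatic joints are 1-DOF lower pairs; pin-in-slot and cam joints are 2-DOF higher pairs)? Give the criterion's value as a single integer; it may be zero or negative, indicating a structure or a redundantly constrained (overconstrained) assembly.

link 0 = ground. State L|J1|J2 = 1|0|0
+link1  2|0|0
+link2  3|0|0
PS(2,0) f=2→J2  3|0|1
+link3  4|0|1
R(2,3) f=1→J1  4|1|1
+link4  5|1|1
P(1,0) f=1→J1  5|2|1
+link5  6|2|1
P(1,5) f=1→J1  6|3|1
+link6  7|3|1
C(6,0) f=2→J2  7|3|2
+link7  8|3|2
P(6,7) f=1→J1  8|4|2
+link8  9|4|2
P(8,5) f=1→J1  9|5|2
P(5,0) f=1→J1  9|6|2
C(7,4) f=2→J2  9|6|3
PS(7,8) f=2→J2  9|6|4
+link9  10|6|4
PS(9,2) f=2→J2  10|6|5
PS(4,1) f=2→J2  10|6|6
M = 3(10−1)−2·6−6 = 27−12−6 = 9

M = 9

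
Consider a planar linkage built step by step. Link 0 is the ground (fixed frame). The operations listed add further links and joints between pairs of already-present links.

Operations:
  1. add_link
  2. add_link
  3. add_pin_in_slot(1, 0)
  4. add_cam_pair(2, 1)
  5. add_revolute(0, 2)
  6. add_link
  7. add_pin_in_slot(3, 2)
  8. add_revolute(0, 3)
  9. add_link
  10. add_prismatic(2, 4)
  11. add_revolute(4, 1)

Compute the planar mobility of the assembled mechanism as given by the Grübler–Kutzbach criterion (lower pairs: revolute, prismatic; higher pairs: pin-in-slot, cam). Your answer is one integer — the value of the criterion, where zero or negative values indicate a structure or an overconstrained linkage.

link 0 = ground. State L|J1|J2 = 1|0|0
+link1  2|0|0
+link2  3|0|0
PS(1,0) f=2→J2  3|0|1
C(2,1) f=2→J2  3|0|2
R(0,2) f=1→J1  3|1|2
+link3  4|1|2
PS(3,2) f=2→J2  4|1|3
R(0,3) f=1→J1  4|2|3
+link4  5|2|3
P(2,4) f=1→J1  5|3|3
R(4,1) f=1→J1  5|4|3
M = 3(5−1)−2·4−3 = 12−8−3 = 1

M = 1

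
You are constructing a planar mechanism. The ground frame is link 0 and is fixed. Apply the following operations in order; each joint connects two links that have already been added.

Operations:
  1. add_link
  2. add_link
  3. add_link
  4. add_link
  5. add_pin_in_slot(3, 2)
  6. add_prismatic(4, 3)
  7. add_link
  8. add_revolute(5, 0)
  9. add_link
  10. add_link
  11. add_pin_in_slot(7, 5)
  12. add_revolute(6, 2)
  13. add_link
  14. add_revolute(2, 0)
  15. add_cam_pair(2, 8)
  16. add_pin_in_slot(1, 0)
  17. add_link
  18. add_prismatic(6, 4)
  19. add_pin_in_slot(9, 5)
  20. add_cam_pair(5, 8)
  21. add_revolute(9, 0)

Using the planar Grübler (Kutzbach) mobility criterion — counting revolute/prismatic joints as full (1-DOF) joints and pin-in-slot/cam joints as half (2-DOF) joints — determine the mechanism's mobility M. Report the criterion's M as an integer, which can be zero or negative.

M = 9

[1;0;0] (link 0 is ground)
L+ [2;0;0]
L+ [3;0;0]
L+ [4;0;0]
L+ [5;0;0]
PS(3,2)∈J2 [5;0;1]
P(4,3)∈J1 [5;1;1]
L+ [6;1;1]
R(5,0)∈J1 [6;2;1]
L+ [7;2;1]
L+ [8;2;1]
PS(7,5)∈J2 [8;2;2]
R(6,2)∈J1 [8;3;2]
L+ [9;3;2]
R(2,0)∈J1 [9;4;2]
C(2,8)∈J2 [9;4;3]
PS(1,0)∈J2 [9;4;4]
L+ [10;4;4]
P(6,4)∈J1 [10;5;4]
PS(9,5)∈J2 [10;5;5]
C(5,8)∈J2 [10;5;6]
R(9,0)∈J1 [10;6;6]
mobility = 27 − 12 − 6 = 9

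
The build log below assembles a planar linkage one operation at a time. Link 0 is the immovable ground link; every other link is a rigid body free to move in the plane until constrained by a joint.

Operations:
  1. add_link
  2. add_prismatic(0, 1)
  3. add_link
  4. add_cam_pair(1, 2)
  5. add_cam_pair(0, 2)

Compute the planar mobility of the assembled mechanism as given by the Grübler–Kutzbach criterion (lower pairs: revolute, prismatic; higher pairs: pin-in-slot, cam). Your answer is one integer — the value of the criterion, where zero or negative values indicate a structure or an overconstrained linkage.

M = 2

ground; <1,0,0>
#1 <2,0,0>
P:0↔1 J1 <2,1,0>
#2 <3,1,0>
C:1↔2 J2 <3,1,1>
C:0↔2 J2 <3,1,2>
3×2 − 2×1 − 1×2 = 2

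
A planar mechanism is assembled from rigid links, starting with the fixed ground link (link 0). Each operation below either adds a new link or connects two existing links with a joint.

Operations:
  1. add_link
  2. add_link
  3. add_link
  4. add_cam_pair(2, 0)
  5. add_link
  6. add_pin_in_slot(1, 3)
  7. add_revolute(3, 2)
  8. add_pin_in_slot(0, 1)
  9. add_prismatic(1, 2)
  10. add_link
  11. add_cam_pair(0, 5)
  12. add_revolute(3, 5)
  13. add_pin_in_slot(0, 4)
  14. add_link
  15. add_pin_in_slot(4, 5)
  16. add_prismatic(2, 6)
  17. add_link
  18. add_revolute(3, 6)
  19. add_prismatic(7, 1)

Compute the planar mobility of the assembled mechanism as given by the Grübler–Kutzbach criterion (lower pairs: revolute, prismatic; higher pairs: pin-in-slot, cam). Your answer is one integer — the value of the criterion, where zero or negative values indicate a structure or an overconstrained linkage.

(L,J1,J2)=(1,0,0); link0 fixed
link1: (2,0,0)
link2: (3,0,0)
link3: (4,0,0)
C 2-0 [J2]: (4,0,1)
link4: (5,0,1)
PS 1-3 [J2]: (5,0,2)
R 3-2 [J1]: (5,1,2)
PS 0-1 [J2]: (5,1,3)
P 1-2 [J1]: (5,2,3)
link5: (6,2,3)
C 0-5 [J2]: (6,2,4)
R 3-5 [J1]: (6,3,4)
PS 0-4 [J2]: (6,3,5)
link6: (7,3,5)
PS 4-5 [J2]: (7,3,6)
P 2-6 [J1]: (7,4,6)
link7: (8,4,6)
R 3-6 [J1]: (8,5,6)
P 7-1 [J1]: (8,6,6)
Grübler: 3·7 − 2·6 − 6 = 3

M = 3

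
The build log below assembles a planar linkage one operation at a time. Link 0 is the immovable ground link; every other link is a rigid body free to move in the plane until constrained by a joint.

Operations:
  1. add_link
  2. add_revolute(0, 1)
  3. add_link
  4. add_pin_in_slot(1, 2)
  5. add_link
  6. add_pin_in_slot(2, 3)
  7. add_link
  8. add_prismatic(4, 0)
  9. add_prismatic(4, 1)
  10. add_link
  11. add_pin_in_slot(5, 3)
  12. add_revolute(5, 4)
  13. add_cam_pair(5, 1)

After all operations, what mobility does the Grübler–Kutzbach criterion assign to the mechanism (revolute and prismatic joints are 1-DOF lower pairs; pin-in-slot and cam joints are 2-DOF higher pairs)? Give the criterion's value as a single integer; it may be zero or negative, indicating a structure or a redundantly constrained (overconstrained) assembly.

M = 3

[1;0;0] (link 0 is ground)
L+ [2;0;0]
R(0,1)∈J1 [2;1;0]
L+ [3;1;0]
PS(1,2)∈J2 [3;1;1]
L+ [4;1;1]
PS(2,3)∈J2 [4;1;2]
L+ [5;1;2]
P(4,0)∈J1 [5;2;2]
P(4,1)∈J1 [5;3;2]
L+ [6;3;2]
PS(5,3)∈J2 [6;3;3]
R(5,4)∈J1 [6;4;3]
C(5,1)∈J2 [6;4;4]
mobility = 15 − 8 − 4 = 3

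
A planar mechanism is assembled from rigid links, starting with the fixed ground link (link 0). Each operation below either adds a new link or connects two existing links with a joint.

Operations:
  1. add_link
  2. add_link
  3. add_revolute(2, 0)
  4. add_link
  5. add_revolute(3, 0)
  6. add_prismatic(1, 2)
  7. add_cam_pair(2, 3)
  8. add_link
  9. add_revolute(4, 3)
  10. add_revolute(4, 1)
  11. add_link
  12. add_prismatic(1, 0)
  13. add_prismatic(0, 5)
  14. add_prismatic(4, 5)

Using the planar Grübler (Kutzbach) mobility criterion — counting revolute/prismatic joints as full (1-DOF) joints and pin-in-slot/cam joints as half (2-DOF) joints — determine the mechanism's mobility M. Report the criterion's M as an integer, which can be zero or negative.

M = -2

L=1 J1=0 J2=0
add link → L=2 J1=0 J2=0
add link → L=3 J1=0 J2=0
R@2,0 dof=1 J1 → L=3 J1=1 J2=0
add link → L=4 J1=1 J2=0
R@3,0 dof=1 J1 → L=4 J1=2 J2=0
P@1,2 dof=1 J1 → L=4 J1=3 J2=0
C@2,3 dof=2 J2 → L=4 J1=3 J2=1
add link → L=5 J1=3 J2=1
R@4,3 dof=1 J1 → L=5 J1=4 J2=1
R@4,1 dof=1 J1 → L=5 J1=5 J2=1
add link → L=6 J1=5 J2=1
P@1,0 dof=1 J1 → L=6 J1=6 J2=1
P@0,5 dof=1 J1 → L=6 J1=7 J2=1
P@4,5 dof=1 J1 → L=6 J1=8 J2=1
M=3(L−1)−2J1−J2=3·5−2·8−1=-2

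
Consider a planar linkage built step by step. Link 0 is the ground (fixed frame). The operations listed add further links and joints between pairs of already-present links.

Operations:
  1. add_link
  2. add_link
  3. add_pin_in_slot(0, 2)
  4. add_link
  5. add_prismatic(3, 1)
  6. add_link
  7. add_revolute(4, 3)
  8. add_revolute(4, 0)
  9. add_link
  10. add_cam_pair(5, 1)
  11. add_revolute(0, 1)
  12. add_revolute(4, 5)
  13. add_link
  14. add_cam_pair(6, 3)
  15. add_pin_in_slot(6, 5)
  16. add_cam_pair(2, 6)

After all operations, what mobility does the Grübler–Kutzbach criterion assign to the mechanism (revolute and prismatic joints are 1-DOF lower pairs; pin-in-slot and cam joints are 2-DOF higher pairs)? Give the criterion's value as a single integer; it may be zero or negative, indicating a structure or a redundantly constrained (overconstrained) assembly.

ground; <1,0,0>
#1 <2,0,0>
#2 <3,0,0>
PS:0↔2 J2 <3,0,1>
#3 <4,0,1>
P:3↔1 J1 <4,1,1>
#4 <5,1,1>
R:4↔3 J1 <5,2,1>
R:4↔0 J1 <5,3,1>
#5 <6,3,1>
C:5↔1 J2 <6,3,2>
R:0↔1 J1 <6,4,2>
R:4↔5 J1 <6,5,2>
#6 <7,5,2>
C:6↔3 J2 <7,5,3>
PS:6↔5 J2 <7,5,4>
C:2↔6 J2 <7,5,5>
3×6 − 2×5 − 1×5 = 3

M = 3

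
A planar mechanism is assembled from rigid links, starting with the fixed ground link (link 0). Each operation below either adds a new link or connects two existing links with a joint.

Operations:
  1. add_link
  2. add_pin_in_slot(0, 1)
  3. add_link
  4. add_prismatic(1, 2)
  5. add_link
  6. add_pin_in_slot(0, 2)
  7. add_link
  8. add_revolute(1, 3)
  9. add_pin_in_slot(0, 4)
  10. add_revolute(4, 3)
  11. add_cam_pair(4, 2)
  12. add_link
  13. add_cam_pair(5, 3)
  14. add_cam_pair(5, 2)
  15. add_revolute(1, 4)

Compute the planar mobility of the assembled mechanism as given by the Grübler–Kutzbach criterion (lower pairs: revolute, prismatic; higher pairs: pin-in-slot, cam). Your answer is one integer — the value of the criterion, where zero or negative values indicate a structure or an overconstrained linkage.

M = 1

[1;0;0] (link 0 is ground)
L+ [2;0;0]
PS(0,1)∈J2 [2;0;1]
L+ [3;0;1]
P(1,2)∈J1 [3;1;1]
L+ [4;1;1]
PS(0,2)∈J2 [4;1;2]
L+ [5;1;2]
R(1,3)∈J1 [5;2;2]
PS(0,4)∈J2 [5;2;3]
R(4,3)∈J1 [5;3;3]
C(4,2)∈J2 [5;3;4]
L+ [6;3;4]
C(5,3)∈J2 [6;3;5]
C(5,2)∈J2 [6;3;6]
R(1,4)∈J1 [6;4;6]
mobility = 15 − 8 − 6 = 1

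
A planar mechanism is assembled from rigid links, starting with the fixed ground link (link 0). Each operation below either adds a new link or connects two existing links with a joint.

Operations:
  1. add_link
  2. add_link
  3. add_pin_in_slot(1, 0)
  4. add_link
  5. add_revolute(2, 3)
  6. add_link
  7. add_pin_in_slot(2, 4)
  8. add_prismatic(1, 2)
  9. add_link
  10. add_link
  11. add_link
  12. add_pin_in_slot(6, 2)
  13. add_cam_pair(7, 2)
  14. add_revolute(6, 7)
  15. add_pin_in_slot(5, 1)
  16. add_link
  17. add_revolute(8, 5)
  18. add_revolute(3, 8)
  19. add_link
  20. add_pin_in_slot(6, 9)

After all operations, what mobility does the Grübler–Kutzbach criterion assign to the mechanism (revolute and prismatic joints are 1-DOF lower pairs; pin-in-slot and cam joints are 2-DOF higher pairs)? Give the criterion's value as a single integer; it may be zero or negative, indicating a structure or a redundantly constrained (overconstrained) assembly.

M = 11

L=1 J1=0 J2=0
add link → L=2 J1=0 J2=0
add link → L=3 J1=0 J2=0
PS@1,0 dof=2 J2 → L=3 J1=0 J2=1
add link → L=4 J1=0 J2=1
R@2,3 dof=1 J1 → L=4 J1=1 J2=1
add link → L=5 J1=1 J2=1
PS@2,4 dof=2 J2 → L=5 J1=1 J2=2
P@1,2 dof=1 J1 → L=5 J1=2 J2=2
add link → L=6 J1=2 J2=2
add link → L=7 J1=2 J2=2
add link → L=8 J1=2 J2=2
PS@6,2 dof=2 J2 → L=8 J1=2 J2=3
C@7,2 dof=2 J2 → L=8 J1=2 J2=4
R@6,7 dof=1 J1 → L=8 J1=3 J2=4
PS@5,1 dof=2 J2 → L=8 J1=3 J2=5
add link → L=9 J1=3 J2=5
R@8,5 dof=1 J1 → L=9 J1=4 J2=5
R@3,8 dof=1 J1 → L=9 J1=5 J2=5
add link → L=10 J1=5 J2=5
PS@6,9 dof=2 J2 → L=10 J1=5 J2=6
M=3(L−1)−2J1−J2=3·9−2·5−6=11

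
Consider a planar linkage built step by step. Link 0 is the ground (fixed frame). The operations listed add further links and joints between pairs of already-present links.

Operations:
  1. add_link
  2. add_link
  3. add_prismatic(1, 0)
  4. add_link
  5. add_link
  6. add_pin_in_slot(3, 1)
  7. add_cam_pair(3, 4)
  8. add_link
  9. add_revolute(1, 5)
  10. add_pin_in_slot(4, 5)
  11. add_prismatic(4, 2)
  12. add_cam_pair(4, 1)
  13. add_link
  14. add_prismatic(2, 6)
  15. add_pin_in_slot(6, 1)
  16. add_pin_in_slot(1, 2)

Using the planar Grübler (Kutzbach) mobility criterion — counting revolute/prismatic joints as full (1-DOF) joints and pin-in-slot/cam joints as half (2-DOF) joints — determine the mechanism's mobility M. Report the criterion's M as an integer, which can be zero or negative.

M = 4

(L,J1,J2)=(1,0,0); link0 fixed
link1: (2,0,0)
link2: (3,0,0)
P 1-0 [J1]: (3,1,0)
link3: (4,1,0)
link4: (5,1,0)
PS 3-1 [J2]: (5,1,1)
C 3-4 [J2]: (5,1,2)
link5: (6,1,2)
R 1-5 [J1]: (6,2,2)
PS 4-5 [J2]: (6,2,3)
P 4-2 [J1]: (6,3,3)
C 4-1 [J2]: (6,3,4)
link6: (7,3,4)
P 2-6 [J1]: (7,4,4)
PS 6-1 [J2]: (7,4,5)
PS 1-2 [J2]: (7,4,6)
Grübler: 3·6 − 2·4 − 6 = 4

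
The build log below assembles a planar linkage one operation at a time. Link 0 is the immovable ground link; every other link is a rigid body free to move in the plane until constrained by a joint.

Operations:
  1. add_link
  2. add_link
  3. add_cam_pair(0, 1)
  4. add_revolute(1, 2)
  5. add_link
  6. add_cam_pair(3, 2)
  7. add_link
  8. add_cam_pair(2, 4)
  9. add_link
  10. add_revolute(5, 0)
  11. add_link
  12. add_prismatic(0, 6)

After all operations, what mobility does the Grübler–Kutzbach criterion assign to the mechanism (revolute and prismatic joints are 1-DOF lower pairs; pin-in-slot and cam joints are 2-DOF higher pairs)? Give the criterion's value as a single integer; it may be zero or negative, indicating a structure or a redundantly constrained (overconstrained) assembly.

(L,J1,J2)=(1,0,0); link0 fixed
link1: (2,0,0)
link2: (3,0,0)
C 0-1 [J2]: (3,0,1)
R 1-2 [J1]: (3,1,1)
link3: (4,1,1)
C 3-2 [J2]: (4,1,2)
link4: (5,1,2)
C 2-4 [J2]: (5,1,3)
link5: (6,1,3)
R 5-0 [J1]: (6,2,3)
link6: (7,2,3)
P 0-6 [J1]: (7,3,3)
Grübler: 3·6 − 2·3 − 3 = 9

M = 9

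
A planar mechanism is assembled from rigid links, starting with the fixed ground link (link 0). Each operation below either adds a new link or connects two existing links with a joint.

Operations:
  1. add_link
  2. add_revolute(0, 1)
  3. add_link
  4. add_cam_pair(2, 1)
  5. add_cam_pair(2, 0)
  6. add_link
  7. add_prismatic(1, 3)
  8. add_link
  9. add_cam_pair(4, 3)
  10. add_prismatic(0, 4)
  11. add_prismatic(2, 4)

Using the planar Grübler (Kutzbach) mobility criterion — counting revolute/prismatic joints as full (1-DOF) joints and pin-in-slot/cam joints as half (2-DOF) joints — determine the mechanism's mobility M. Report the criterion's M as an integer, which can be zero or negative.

M = 1

link 0 = ground. State L|J1|J2 = 1|0|0
+link1  2|0|0
R(0,1) f=1→J1  2|1|0
+link2  3|1|0
C(2,1) f=2→J2  3|1|1
C(2,0) f=2→J2  3|1|2
+link3  4|1|2
P(1,3) f=1→J1  4|2|2
+link4  5|2|2
C(4,3) f=2→J2  5|2|3
P(0,4) f=1→J1  5|3|3
P(2,4) f=1→J1  5|4|3
M = 3(5−1)−2·4−3 = 12−8−3 = 1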